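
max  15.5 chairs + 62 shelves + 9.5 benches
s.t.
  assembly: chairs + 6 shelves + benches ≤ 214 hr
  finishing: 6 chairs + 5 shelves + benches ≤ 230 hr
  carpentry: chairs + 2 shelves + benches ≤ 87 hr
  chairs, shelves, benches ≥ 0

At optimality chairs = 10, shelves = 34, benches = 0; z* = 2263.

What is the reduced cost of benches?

-1

At the optimum: assembly uses 214 of 214 (binding); finishing uses 230 of 230 (binding); carpentry uses 78 of 87 (slack = 9).
Since carpentry is not tight, its dual is 0.
Dual feasibility on the basic columns requires 1·y_assembly + 6·y_finishing = 15.5, 6·y_assembly + 5·y_finishing = 62.
→ y_assembly = 9.5 and y_finishing = 1.
Reduced cost of benches: c₃ − yᵀa₃ = 9.5 − (9.5·1 + 1·1) = 9.5 − 10.5 = -1.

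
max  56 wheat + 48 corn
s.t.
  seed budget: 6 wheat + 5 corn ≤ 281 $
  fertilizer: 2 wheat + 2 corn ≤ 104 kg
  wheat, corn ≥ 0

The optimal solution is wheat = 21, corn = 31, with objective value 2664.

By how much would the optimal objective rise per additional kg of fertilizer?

Both seed budget and fertilizer are binding at x*.
From A_Bᵀ y = c: 6·y_seed budget + 2·y_fertilizer = 56; 5·y_seed budget + 2·y_fertilizer = 48.
→ y_seed budget = 8 and y_fertilizer = 4.
Shadow price of fertilizer = 4.

4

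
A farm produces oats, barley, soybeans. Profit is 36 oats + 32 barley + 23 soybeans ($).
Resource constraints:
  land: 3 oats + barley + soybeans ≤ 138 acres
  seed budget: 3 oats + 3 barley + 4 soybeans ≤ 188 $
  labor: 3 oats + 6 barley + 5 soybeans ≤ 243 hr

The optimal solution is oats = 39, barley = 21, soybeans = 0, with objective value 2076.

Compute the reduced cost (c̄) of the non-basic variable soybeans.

-5

Check each constraint at x*: land 138/138 (tight); seed budget 180/188 (slack 8); labor 243/243 (tight).
Since seed budget is not tight, its dual is 0.
The binding rows give the dual system: 3·y_land + 3·y_labor = 36 and 1·y_land + 6·y_labor = 32.
This yields shadow prices y_land = 8, y_labor = 4.
Reduced cost of soybeans: c₃ − yᵀa₃ = 23 − (8·1 + 4·5) = 23 − 28 = -5.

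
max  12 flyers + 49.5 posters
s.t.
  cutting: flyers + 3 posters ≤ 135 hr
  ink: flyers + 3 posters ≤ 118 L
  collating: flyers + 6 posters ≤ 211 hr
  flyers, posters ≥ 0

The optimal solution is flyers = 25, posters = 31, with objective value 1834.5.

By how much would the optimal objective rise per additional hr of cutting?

0

At the optimum: cutting uses 118 of 135 (slack = 17); ink uses 118 of 118 (binding); collating uses 211 of 211 (binding).
Slack constraints have shadow price 0 (complementary slackness).
Dual feasibility on the basic columns requires 1·y_ink + 1·y_collating = 12, 3·y_ink + 6·y_collating = 49.5.
→ y_ink = 7.5 and y_collating = 4.5.
Shadow price of cutting = 0.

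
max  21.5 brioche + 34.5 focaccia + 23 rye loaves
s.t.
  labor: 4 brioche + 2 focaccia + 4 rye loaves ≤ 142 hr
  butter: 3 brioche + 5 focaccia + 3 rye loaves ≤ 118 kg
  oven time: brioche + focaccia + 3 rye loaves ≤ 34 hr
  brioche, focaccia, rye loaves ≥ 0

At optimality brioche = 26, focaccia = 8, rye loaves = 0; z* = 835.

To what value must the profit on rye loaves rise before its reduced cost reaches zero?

Check each constraint at x*: labor 120/142 (slack 22); butter 118/118 (tight); oven time 34/34 (tight).
Since labor is not tight, its dual is 0.
The binding rows give the dual system: 3·y_butter + 1·y_oven time = 21.5 and 5·y_butter + 1·y_oven time = 34.5.
→ y_butter = 6.5 and y_oven time = 2.
rye loaves enters the basis when its profit ≥ yᵀa₃ = 6.5·3 + 2·3 = 25.5.

25.5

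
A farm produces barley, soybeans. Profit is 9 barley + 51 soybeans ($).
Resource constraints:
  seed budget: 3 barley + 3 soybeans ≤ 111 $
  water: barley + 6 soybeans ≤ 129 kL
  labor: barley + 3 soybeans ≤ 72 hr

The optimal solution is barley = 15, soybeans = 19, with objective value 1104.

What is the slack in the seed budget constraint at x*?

seed budget used = 3·15 + 3·19 = 102; slack = 111 − 102 = 9.

9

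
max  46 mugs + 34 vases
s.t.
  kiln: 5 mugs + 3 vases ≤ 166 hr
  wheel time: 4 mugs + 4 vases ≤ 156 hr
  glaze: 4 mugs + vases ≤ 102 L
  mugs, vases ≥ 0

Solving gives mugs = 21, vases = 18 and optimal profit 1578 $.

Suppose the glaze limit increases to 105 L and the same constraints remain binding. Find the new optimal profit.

At the optimum: kiln uses 159 of 166 (slack = 7); wheel time uses 156 of 156 (binding); glaze uses 102 of 102 (binding).
Slack constraints have shadow price 0 (complementary slackness).
Dual feasibility on the basic columns requires 4·y_wheel time + 4·y_glaze = 46, 4·y_wheel time + 1·y_glaze = 34.
Solving: y_wheel time = 7.5, y_glaze = 4.
Δz = y_glaze·Δb = 4 × (3) = 12, so new z* = 1578 + 12 = 1590.

1590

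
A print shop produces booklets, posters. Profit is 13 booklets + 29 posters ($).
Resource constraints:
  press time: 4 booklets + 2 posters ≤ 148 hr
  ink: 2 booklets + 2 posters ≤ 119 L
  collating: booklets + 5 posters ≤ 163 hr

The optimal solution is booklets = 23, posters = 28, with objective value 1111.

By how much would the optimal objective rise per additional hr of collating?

5

Check each constraint at x*: press time 148/148 (tight); ink 102/119 (slack 17); collating 163/163 (tight).
Since ink is not tight, its dual is 0.
From A_Bᵀ y = c: 4·y_press time + 1·y_collating = 13; 2·y_press time + 5·y_collating = 29.
Solving: y_press time = 2, y_collating = 5.
Shadow price of collating = 5.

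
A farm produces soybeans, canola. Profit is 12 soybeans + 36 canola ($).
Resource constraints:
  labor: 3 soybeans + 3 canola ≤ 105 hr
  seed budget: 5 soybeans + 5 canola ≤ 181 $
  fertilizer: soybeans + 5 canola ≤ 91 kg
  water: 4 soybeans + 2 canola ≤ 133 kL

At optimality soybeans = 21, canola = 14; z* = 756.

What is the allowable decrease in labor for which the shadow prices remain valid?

Binding constraints: labor, fertilizer. The basis is B = [[3,3],[1,5]] with det 12.
Per unit decrease in labor, x* moves by d = (-0.4167, 0.0833).
The basis stays optimal until soybeans reaches 0; allowable decrease = 50.4 hr.

50.4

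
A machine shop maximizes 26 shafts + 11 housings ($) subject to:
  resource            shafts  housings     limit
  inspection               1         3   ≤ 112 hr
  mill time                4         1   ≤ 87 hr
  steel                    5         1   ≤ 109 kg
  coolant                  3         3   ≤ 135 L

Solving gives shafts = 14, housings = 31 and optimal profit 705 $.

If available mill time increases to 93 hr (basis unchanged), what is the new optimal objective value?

Binding: mill time and coolant. Non-binding: inspection (5 unused), steel (8 unused).
Slack constraints have shadow price 0 (complementary slackness).
From A_Bᵀ y = c: 4·y_mill time + 3·y_coolant = 26; 1·y_mill time + 3·y_coolant = 11.
This yields shadow prices y_mill time = 5, y_coolant = 2.
Δz = y_mill time·Δb = 5 × (6) = 30, so new z* = 705 + 30 = 735.

735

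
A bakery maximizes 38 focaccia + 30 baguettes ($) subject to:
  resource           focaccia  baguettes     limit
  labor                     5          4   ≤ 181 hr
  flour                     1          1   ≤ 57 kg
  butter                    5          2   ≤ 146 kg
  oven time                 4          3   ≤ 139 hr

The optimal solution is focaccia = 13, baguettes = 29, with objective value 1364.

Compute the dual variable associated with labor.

At the optimum: labor uses 181 of 181 (binding); flour uses 42 of 57 (slack = 15); butter uses 123 of 146 (slack = 23); oven time uses 139 of 139 (binding).
Since flour, butter are not tight, their duals are 0.
The binding rows give the dual system: 5·y_labor + 4·y_oven time = 38 and 4·y_labor + 3·y_oven time = 30.
This yields shadow prices y_labor = 6, y_oven time = 2.
Shadow price of labor = 6.

6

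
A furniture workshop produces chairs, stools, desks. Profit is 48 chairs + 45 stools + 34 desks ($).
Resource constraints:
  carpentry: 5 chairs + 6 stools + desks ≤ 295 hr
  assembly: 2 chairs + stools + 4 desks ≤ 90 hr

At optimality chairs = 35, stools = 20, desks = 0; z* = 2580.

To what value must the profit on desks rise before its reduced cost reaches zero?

Both carpentry and assembly are binding at x*.
The binding rows give the dual system: 5·y_carpentry + 2·y_assembly = 48 and 6·y_carpentry + 1·y_assembly = 45.
→ y_carpentry = 6 and y_assembly = 9.
desks enters the basis when its profit ≥ yᵀa₃ = 6·1 + 9·4 = 42.

42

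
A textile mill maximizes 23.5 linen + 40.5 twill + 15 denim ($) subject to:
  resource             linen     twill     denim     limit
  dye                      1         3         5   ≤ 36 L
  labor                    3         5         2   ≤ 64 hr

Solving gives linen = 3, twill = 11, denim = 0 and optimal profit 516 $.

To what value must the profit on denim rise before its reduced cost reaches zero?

Check each constraint at x*: dye 36/36 (tight); labor 64/64 (tight).
From A_Bᵀ y = c: 1·y_dye + 3·y_labor = 23.5; 3·y_dye + 5·y_labor = 40.5.
→ y_dye = 1 and y_labor = 7.5.
denim enters the basis when its profit ≥ yᵀa₃ = 1·5 + 7.5·2 = 20.

20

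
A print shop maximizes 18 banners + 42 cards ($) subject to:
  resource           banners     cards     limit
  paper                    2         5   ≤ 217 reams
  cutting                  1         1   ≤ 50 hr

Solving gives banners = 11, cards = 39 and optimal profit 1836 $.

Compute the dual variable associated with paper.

Check each constraint at x*: paper 217/217 (tight); cutting 50/50 (tight).
Dual feasibility on the basic columns requires 2·y_paper + 1·y_cutting = 18, 5·y_paper + 1·y_cutting = 42.
→ y_paper = 8 and y_cutting = 2.
Shadow price of paper = 8.

8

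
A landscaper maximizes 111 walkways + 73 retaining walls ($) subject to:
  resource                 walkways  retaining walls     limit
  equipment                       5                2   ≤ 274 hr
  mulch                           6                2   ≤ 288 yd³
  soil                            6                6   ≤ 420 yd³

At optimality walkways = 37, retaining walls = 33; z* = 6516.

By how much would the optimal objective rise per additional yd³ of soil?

Binding: mulch and soil. Non-binding: equipment (23 unused).
Slack constraints have shadow price 0 (complementary slackness).
The binding rows give the dual system: 6·y_mulch + 6·y_soil = 111 and 2·y_mulch + 6·y_soil = 73.
→ y_mulch = 9.5 and y_soil = 9.
Shadow price of soil = 9.

9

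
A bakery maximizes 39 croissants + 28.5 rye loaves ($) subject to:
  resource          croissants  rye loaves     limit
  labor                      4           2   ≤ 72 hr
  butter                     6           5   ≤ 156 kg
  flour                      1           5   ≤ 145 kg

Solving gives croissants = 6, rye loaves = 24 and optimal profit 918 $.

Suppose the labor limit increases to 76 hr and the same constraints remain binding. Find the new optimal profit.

At the optimum: labor uses 72 of 72 (binding); butter uses 156 of 156 (binding); flour uses 126 of 145 (slack = 19).
Slack constraints have shadow price 0 (complementary slackness).
Dual feasibility on the basic columns requires 4·y_labor + 6·y_butter = 39, 2·y_labor + 5·y_butter = 28.5.
This yields shadow prices y_labor = 3, y_butter = 4.5.
Δz = y_labor·Δb = 3 × (4) = 12, so new z* = 918 + 12 = 930.

930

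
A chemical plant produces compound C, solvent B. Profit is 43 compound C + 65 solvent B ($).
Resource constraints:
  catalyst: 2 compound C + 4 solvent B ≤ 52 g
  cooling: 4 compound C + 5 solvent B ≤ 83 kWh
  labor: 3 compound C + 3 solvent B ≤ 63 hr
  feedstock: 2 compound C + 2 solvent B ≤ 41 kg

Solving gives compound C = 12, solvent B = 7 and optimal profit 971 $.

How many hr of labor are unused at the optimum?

6

labor used = 3·12 + 3·7 = 57; slack = 63 − 57 = 6.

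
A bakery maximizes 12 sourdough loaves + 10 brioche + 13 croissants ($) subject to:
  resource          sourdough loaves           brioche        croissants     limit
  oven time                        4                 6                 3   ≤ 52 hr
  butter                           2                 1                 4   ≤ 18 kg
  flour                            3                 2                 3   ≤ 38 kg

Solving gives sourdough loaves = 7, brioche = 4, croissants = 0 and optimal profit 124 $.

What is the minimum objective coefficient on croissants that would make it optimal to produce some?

Check each constraint at x*: oven time 52/52 (tight); butter 18/18 (tight); flour 29/38 (slack 9).
By complementary slackness, y = 0 for the non-binding constraint.
From A_Bᵀ y = c: 4·y_oven time + 2·y_butter = 12; 6·y_oven time + 1·y_butter = 10.
This yields shadow prices y_oven time = 1, y_butter = 4.
croissants enters the basis when its profit ≥ yᵀa₃ = 1·3 + 4·4 = 19.

19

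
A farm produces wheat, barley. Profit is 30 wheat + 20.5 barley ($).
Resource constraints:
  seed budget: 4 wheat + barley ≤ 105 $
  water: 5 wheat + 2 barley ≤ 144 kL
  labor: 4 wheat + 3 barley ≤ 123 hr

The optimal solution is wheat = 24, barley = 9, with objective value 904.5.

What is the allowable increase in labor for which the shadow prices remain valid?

Binding constraints: seed budget, labor. The basis is B = [[4,1],[4,3]] with det 8.
Per unit increase in labor, x* moves by d = (-0.125, 0.5).
The basis stays optimal until water becomes binding; allowable increase = 16 hr.

16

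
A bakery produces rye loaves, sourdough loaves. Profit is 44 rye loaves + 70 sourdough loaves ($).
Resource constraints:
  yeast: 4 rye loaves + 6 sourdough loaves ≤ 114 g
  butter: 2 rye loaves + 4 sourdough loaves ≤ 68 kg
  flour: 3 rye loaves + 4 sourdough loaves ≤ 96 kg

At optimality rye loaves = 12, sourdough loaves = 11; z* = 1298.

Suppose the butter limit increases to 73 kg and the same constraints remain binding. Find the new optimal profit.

At the optimum: yeast uses 114 of 114 (binding); butter uses 68 of 68 (binding); flour uses 80 of 96 (slack = 16).
Slack constraints have shadow price 0 (complementary slackness).
Dual feasibility on the basic columns requires 4·y_yeast + 2·y_butter = 44, 6·y_yeast + 4·y_butter = 70.
→ y_yeast = 9 and y_butter = 4.
Δz = y_butter·Δb = 4 × (5) = 20, so new z* = 1298 + 20 = 1318.

1318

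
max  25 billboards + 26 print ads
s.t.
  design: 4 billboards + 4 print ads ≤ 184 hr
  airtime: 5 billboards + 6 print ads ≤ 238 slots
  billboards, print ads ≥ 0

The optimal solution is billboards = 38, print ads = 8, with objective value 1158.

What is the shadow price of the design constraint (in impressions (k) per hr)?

Both design and airtime are binding at x*.
The binding rows give the dual system: 4·y_design + 5·y_airtime = 25 and 4·y_design + 6·y_airtime = 26.
Solving: y_design = 5, y_airtime = 1.
Shadow price of design = 5.

5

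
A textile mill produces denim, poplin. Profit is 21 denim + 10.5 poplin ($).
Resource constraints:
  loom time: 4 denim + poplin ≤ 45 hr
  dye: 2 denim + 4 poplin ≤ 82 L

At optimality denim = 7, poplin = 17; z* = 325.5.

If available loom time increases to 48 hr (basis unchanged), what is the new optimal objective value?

Check each constraint at x*: loom time 45/45 (tight); dye 82/82 (tight).
From A_Bᵀ y = c: 4·y_loom time + 2·y_dye = 21; 1·y_loom time + 4·y_dye = 10.5.
This yields shadow prices y_loom time = 4.5, y_dye = 1.5.
Δz = y_loom time·Δb = 4.5 × (3) = 13.5, so new z* = 325.5 + 13.5 = 339.

339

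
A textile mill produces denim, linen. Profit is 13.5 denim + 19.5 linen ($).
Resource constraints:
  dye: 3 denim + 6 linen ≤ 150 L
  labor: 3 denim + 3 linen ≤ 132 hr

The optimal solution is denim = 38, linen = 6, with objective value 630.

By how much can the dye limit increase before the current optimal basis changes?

Binding constraints: dye, labor. The basis is B = [[3,6],[3,3]] with det -9.
Per unit increase in dye, x* moves by d = (-0.3333, 0.3333).
The basis stays optimal until denim reaches 0; allowable increase = 114 L.

114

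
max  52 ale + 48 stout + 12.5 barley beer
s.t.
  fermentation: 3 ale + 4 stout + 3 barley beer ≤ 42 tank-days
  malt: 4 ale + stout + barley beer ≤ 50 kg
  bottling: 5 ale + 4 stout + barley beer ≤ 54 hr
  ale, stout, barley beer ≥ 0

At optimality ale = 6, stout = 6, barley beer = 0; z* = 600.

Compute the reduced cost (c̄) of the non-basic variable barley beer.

-7.5

At the optimum: fermentation uses 42 of 42 (binding); malt uses 30 of 50 (slack = 20); bottling uses 54 of 54 (binding).
Slack constraints have shadow price 0 (complementary slackness).
The binding rows give the dual system: 3·y_fermentation + 5·y_bottling = 52 and 4·y_fermentation + 4·y_bottling = 48.
This yields shadow prices y_fermentation = 4, y_bottling = 8.
Reduced cost of barley beer: c₃ − yᵀa₃ = 12.5 − (4·3 + 8·1) = 12.5 − 20 = -7.5.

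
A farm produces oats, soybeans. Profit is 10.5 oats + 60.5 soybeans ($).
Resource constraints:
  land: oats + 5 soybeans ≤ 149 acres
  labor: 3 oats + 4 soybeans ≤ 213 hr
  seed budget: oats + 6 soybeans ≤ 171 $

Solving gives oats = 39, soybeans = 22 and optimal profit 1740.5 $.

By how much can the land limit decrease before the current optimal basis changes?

6.5

Binding constraints: land, seed budget. The basis is B = [[1,5],[1,6]] with det 1.
Per unit decrease in land, x* moves by d = (-6, 1).
The basis stays optimal until oats reaches 0; allowable decrease = 6.5 acres.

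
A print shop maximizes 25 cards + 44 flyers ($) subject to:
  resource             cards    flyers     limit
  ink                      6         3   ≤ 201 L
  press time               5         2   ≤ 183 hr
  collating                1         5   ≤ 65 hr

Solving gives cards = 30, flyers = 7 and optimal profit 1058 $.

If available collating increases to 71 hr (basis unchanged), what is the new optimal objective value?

At the optimum: ink uses 201 of 201 (binding); press time uses 164 of 183 (slack = 19); collating uses 65 of 65 (binding).
Since press time is not tight, its dual is 0.
From A_Bᵀ y = c: 6·y_ink + 1·y_collating = 25; 3·y_ink + 5·y_collating = 44.
Solving: y_ink = 3, y_collating = 7.
Δz = y_collating·Δb = 7 × (6) = 42, so new z* = 1058 + 42 = 1100.

1100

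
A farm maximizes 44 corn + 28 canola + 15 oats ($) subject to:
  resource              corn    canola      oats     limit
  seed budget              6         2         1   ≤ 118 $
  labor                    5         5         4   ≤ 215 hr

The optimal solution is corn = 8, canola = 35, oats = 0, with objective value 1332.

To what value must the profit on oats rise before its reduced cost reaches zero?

20

Check each constraint at x*: seed budget 118/118 (tight); labor 215/215 (tight).
The binding rows give the dual system: 6·y_seed budget + 5·y_labor = 44 and 2·y_seed budget + 5·y_labor = 28.
→ y_seed budget = 4 and y_labor = 4.
oats enters the basis when its profit ≥ yᵀa₃ = 4·1 + 4·4 = 20.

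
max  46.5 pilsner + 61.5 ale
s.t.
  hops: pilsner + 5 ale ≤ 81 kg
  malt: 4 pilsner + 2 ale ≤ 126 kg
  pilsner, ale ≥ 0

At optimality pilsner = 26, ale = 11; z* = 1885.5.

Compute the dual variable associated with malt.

9.5

Both hops and malt are binding at x*.
The binding rows give the dual system: 1·y_hops + 4·y_malt = 46.5 and 5·y_hops + 2·y_malt = 61.5.
This yields shadow prices y_hops = 8.5, y_malt = 9.5.
Shadow price of malt = 9.5.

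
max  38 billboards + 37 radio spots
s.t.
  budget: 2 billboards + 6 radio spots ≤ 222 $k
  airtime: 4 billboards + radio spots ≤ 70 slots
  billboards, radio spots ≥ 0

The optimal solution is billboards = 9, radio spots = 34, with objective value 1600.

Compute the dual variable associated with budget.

At the optimum: budget uses 222 of 222 (binding); airtime uses 70 of 70 (binding).
The binding rows give the dual system: 2·y_budget + 4·y_airtime = 38 and 6·y_budget + 1·y_airtime = 37.
Solving: y_budget = 5, y_airtime = 7.
Shadow price of budget = 5.

5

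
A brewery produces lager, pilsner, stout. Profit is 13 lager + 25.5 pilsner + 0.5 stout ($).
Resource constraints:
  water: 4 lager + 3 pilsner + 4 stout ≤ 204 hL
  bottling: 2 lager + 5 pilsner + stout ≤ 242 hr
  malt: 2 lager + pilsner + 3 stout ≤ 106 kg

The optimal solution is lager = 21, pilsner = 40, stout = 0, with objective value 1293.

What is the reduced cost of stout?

Check each constraint at x*: water 204/204 (tight); bottling 242/242 (tight); malt 82/106 (slack 24).
Since malt is not tight, its dual is 0.
From A_Bᵀ y = c: 4·y_water + 2·y_bottling = 13; 3·y_water + 5·y_bottling = 25.5.
This yields shadow prices y_water = 1, y_bottling = 4.5.
Reduced cost of stout: c₃ − yᵀa₃ = 0.5 − (1·4 + 4.5·1) = 0.5 − 8.5 = -8.

-8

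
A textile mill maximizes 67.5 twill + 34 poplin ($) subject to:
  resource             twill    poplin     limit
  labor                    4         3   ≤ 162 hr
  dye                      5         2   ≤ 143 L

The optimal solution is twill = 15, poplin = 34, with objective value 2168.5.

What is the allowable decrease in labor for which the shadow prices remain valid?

47.6

Binding constraints: labor, dye. The basis is B = [[4,3],[5,2]] with det -7.
Per unit decrease in labor, x* moves by d = (0.2857, -0.7143).
The basis stays optimal until poplin reaches 0; allowable decrease = 47.6 hr.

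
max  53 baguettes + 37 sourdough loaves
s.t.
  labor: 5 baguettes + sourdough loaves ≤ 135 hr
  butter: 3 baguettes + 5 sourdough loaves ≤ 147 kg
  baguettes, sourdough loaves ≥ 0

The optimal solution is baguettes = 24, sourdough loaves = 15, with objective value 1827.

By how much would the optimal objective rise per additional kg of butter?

Both labor and butter are binding at x*.
Dual feasibility on the basic columns requires 5·y_labor + 3·y_butter = 53, 1·y_labor + 5·y_butter = 37.
Solving: y_labor = 7, y_butter = 6.
Shadow price of butter = 6.

6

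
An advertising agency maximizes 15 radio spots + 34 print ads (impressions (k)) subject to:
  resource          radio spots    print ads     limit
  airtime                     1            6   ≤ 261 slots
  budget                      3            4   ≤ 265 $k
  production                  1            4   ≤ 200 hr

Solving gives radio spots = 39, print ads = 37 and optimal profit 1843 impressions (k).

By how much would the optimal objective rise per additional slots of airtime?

Check each constraint at x*: airtime 261/261 (tight); budget 265/265 (tight); production 187/200 (slack 13).
Slack constraints have shadow price 0 (complementary slackness).
From A_Bᵀ y = c: 1·y_airtime + 3·y_budget = 15; 6·y_airtime + 4·y_budget = 34.
→ y_airtime = 3 and y_budget = 4.
Shadow price of airtime = 3.

3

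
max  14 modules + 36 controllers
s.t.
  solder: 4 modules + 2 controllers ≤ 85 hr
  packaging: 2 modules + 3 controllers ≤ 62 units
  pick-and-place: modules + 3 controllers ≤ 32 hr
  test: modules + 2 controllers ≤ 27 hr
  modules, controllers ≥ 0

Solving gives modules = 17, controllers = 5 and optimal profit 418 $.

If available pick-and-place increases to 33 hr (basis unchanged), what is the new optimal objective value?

Binding: pick-and-place and test. Non-binding: solder (7 unused), packaging (13 unused).
Since solder, packaging are not tight, their duals are 0.
From A_Bᵀ y = c: 1·y_pick-and-place + 1·y_test = 14; 3·y_pick-and-place + 2·y_test = 36.
→ y_pick-and-place = 8 and y_test = 6.
Δz = y_pick-and-place·Δb = 8 × (1) = 8, so new z* = 418 + 8 = 426.

426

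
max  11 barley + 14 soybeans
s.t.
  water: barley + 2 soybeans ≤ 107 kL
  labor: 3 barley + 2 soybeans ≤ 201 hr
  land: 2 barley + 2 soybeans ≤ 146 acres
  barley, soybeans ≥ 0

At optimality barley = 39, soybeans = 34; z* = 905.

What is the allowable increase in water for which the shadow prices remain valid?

Binding constraints: water, land. The basis is B = [[1,2],[2,2]] with det -2.
Per unit increase in water, x* moves by d = (-1, 1).
The basis stays optimal until barley reaches 0; allowable increase = 39 kL.

39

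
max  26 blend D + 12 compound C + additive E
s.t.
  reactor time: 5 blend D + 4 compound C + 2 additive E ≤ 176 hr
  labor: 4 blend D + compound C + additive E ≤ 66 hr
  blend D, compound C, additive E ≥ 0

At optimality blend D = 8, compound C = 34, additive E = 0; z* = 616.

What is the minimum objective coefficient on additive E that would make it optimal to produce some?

At the optimum: reactor time uses 176 of 176 (binding); labor uses 66 of 66 (binding).
From A_Bᵀ y = c: 5·y_reactor time + 4·y_labor = 26; 4·y_reactor time + 1·y_labor = 12.
Solving: y_reactor time = 2, y_labor = 4.
additive E enters the basis when its profit ≥ yᵀa₃ = 2·2 + 4·1 = 8.

8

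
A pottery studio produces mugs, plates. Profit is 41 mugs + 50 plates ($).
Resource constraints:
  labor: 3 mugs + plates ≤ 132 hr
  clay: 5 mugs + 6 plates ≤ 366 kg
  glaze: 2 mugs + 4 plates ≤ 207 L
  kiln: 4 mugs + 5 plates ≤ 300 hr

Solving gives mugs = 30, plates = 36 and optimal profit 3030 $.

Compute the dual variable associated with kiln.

Check each constraint at x*: labor 126/132 (slack 6); clay 366/366 (tight); glaze 204/207 (slack 3); kiln 300/300 (tight).
By complementary slackness, y = 0 for the non-binding constraints.
The binding rows give the dual system: 5·y_clay + 4·y_kiln = 41 and 6·y_clay + 5·y_kiln = 50.
This yields shadow prices y_clay = 5, y_kiln = 4.
Shadow price of kiln = 4.

4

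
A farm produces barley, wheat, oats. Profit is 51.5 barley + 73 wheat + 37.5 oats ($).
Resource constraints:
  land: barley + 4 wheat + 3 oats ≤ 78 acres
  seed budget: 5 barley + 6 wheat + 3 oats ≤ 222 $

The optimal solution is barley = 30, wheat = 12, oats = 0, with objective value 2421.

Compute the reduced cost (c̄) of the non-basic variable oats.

-3

Check each constraint at x*: land 78/78 (tight); seed budget 222/222 (tight).
From A_Bᵀ y = c: 1·y_land + 5·y_seed budget = 51.5; 4·y_land + 6·y_seed budget = 73.
→ y_land = 4 and y_seed budget = 9.5.
Reduced cost of oats: c₃ − yᵀa₃ = 37.5 − (4·3 + 9.5·3) = 37.5 − 40.5 = -3.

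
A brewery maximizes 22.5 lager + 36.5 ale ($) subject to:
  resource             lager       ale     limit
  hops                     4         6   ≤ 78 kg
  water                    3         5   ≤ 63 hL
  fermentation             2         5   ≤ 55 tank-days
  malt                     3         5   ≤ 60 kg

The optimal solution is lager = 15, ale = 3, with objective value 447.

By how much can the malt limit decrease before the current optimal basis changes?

Binding constraints: hops, malt. The basis is B = [[4,6],[3,5]] with det 2.
Per unit decrease in malt, x* moves by d = (3, -2).
The basis stays optimal until ale reaches 0; allowable decrease = 1.5 kg.

1.5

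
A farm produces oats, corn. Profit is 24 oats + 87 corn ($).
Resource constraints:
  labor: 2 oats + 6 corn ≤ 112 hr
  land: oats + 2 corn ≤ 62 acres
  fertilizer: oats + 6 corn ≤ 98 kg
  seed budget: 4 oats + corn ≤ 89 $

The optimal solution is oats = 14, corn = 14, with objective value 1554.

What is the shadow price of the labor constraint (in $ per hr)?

9.5

At the optimum: labor uses 112 of 112 (binding); land uses 42 of 62 (slack = 20); fertilizer uses 98 of 98 (binding); seed budget uses 70 of 89 (slack = 19).
Slack constraints have shadow price 0 (complementary slackness).
The binding rows give the dual system: 2·y_labor + 1·y_fertilizer = 24 and 6·y_labor + 6·y_fertilizer = 87.
Solving: y_labor = 9.5, y_fertilizer = 5.
Shadow price of labor = 9.5.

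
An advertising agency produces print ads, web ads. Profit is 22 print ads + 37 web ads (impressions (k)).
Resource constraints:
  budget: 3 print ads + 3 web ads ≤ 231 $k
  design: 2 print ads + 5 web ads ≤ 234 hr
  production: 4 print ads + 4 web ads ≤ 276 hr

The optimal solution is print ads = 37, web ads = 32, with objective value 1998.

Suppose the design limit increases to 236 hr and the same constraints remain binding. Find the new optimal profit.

2008

Binding: design and production. Non-binding: budget (24 unused).
Slack constraints have shadow price 0 (complementary slackness).
From A_Bᵀ y = c: 2·y_design + 4·y_production = 22; 5·y_design + 4·y_production = 37.
→ y_design = 5 and y_production = 3.
Δz = y_design·Δb = 5 × (2) = 10, so new z* = 1998 + 10 = 2008.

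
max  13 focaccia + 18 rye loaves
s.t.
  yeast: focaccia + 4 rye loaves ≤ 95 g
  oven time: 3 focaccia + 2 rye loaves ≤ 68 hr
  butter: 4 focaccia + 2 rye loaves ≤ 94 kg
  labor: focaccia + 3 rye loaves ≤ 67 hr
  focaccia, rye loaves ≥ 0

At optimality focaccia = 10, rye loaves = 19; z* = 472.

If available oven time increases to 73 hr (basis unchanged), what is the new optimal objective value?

487

Binding: oven time and labor. Non-binding: yeast (9 unused), butter (16 unused).
Slack constraints have shadow price 0 (complementary slackness).
Dual feasibility on the basic columns requires 3·y_oven time + 1·y_labor = 13, 2·y_oven time + 3·y_labor = 18.
Solving: y_oven time = 3, y_labor = 4.
Δz = y_oven time·Δb = 3 × (5) = 15, so new z* = 472 + 15 = 487.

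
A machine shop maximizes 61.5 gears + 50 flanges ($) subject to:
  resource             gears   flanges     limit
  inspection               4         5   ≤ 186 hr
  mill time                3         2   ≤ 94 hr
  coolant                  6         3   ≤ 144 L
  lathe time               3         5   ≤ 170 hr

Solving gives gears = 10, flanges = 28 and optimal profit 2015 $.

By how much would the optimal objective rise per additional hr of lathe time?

5.5

At the optimum: inspection uses 180 of 186 (slack = 6); mill time uses 86 of 94 (slack = 8); coolant uses 144 of 144 (binding); lathe time uses 170 of 170 (binding).
Slack constraints have shadow price 0 (complementary slackness).
From A_Bᵀ y = c: 6·y_coolant + 3·y_lathe time = 61.5; 3·y_coolant + 5·y_lathe time = 50.
This yields shadow prices y_coolant = 7.5, y_lathe time = 5.5.
Shadow price of lathe time = 5.5.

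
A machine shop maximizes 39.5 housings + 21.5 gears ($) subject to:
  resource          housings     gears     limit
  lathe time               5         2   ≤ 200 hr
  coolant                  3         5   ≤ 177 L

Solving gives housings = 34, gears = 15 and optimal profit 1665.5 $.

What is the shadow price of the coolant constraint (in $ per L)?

1.5

At the optimum: lathe time uses 200 of 200 (binding); coolant uses 177 of 177 (binding).
Dual feasibility on the basic columns requires 5·y_lathe time + 3·y_coolant = 39.5, 2·y_lathe time + 5·y_coolant = 21.5.
Solving: y_lathe time = 7, y_coolant = 1.5.
Shadow price of coolant = 1.5.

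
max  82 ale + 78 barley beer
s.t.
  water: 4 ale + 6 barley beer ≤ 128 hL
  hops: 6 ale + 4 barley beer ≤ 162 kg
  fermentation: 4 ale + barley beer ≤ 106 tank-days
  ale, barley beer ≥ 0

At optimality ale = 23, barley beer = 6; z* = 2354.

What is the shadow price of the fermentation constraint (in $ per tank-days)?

Check each constraint at x*: water 128/128 (tight); hops 162/162 (tight); fermentation 98/106 (slack 8).
Since fermentation is not tight, its dual is 0.
The binding rows give the dual system: 4·y_water + 6·y_hops = 82 and 6·y_water + 4·y_hops = 78.
Solving: y_water = 7, y_hops = 9.
Shadow price of fermentation = 0.

0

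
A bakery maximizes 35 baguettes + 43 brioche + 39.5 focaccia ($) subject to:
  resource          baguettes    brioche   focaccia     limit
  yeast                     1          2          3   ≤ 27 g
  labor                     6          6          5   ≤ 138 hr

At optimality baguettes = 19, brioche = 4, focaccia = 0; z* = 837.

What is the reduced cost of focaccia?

-7

Check each constraint at x*: yeast 27/27 (tight); labor 138/138 (tight).
The binding rows give the dual system: 1·y_yeast + 6·y_labor = 35 and 2·y_yeast + 6·y_labor = 43.
Solving: y_yeast = 8, y_labor = 4.5.
Reduced cost of focaccia: c₃ − yᵀa₃ = 39.5 − (8·3 + 4.5·5) = 39.5 − 46.5 = -7.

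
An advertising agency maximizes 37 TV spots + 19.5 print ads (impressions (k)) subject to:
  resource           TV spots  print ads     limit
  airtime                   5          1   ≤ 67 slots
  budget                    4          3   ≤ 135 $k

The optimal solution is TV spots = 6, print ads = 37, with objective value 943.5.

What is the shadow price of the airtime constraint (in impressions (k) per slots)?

Both airtime and budget are binding at x*.
Dual feasibility on the basic columns requires 5·y_airtime + 4·y_budget = 37, 1·y_airtime + 3·y_budget = 19.5.
This yields shadow prices y_airtime = 3, y_budget = 5.5.
Shadow price of airtime = 3.

3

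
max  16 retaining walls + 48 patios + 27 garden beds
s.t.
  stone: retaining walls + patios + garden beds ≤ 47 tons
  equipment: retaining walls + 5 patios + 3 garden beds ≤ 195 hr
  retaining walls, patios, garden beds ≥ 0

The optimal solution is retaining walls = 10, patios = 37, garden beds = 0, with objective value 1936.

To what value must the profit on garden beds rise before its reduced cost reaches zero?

32

At the optimum: stone uses 47 of 47 (binding); equipment uses 195 of 195 (binding).
From A_Bᵀ y = c: 1·y_stone + 1·y_equipment = 16; 1·y_stone + 5·y_equipment = 48.
→ y_stone = 8 and y_equipment = 8.
garden beds enters the basis when its profit ≥ yᵀa₃ = 8·1 + 8·3 = 32.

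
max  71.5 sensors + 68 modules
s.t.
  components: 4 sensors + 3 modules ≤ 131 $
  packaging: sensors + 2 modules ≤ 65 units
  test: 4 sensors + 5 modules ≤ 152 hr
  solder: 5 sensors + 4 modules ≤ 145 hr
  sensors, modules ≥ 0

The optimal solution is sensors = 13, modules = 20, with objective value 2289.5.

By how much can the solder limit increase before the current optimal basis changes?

21.375

Binding constraints: test, solder. The basis is B = [[4,5],[5,4]] with det -9.
Per unit increase in solder, x* moves by d = (0.5556, -0.4444).
The basis stays optimal until components becomes binding; allowable increase = 21.375 hr.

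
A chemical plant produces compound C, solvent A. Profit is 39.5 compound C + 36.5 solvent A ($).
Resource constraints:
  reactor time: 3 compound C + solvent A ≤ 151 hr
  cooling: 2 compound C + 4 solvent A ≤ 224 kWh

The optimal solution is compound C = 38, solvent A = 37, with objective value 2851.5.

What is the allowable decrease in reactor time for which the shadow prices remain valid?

95

Binding constraints: reactor time, cooling. The basis is B = [[3,1],[2,4]] with det 10.
Per unit decrease in reactor time, x* moves by d = (-0.4, 0.2).
The basis stays optimal until compound C reaches 0; allowable decrease = 95 hr.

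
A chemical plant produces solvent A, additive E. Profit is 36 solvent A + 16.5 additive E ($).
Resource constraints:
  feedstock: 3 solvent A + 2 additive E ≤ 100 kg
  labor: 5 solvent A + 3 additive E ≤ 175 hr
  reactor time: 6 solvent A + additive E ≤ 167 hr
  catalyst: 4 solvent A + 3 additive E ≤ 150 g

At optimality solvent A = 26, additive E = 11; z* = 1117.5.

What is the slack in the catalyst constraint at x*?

catalyst used = 4·26 + 3·11 = 137; slack = 150 − 137 = 13.

13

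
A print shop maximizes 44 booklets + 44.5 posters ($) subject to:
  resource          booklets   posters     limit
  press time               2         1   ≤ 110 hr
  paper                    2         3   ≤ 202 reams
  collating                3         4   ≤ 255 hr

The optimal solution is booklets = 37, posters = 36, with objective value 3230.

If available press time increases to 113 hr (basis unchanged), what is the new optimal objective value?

Binding: press time and collating. Non-binding: paper (20 unused).
By complementary slackness, y = 0 for the non-binding constraint.
The binding rows give the dual system: 2·y_press time + 3·y_collating = 44 and 1·y_press time + 4·y_collating = 44.5.
This yields shadow prices y_press time = 8.5, y_collating = 9.
Δz = y_press time·Δb = 8.5 × (3) = 25.5, so new z* = 3230 + 25.5 = 3255.5.

3255.5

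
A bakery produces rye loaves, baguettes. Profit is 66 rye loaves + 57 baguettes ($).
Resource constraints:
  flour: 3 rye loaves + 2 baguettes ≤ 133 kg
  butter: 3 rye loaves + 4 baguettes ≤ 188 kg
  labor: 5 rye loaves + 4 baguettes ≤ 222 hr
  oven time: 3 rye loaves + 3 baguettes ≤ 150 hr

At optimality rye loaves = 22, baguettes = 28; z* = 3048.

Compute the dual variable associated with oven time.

7

Binding: labor and oven time. Non-binding: flour (11 unused), butter (10 unused).
By complementary slackness, y = 0 for the non-binding constraints.
From A_Bᵀ y = c: 5·y_labor + 3·y_oven time = 66; 4·y_labor + 3·y_oven time = 57.
Solving: y_labor = 9, y_oven time = 7.
Shadow price of oven time = 7.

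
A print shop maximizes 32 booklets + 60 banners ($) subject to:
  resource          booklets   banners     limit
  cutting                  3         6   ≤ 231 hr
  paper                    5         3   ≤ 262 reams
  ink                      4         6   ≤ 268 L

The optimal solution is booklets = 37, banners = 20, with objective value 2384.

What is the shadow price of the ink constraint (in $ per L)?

At the optimum: cutting uses 231 of 231 (binding); paper uses 245 of 262 (slack = 17); ink uses 268 of 268 (binding).
Since paper is not tight, its dual is 0.
From A_Bᵀ y = c: 3·y_cutting + 4·y_ink = 32; 6·y_cutting + 6·y_ink = 60.
This yields shadow prices y_cutting = 8, y_ink = 2.
Shadow price of ink = 2.

2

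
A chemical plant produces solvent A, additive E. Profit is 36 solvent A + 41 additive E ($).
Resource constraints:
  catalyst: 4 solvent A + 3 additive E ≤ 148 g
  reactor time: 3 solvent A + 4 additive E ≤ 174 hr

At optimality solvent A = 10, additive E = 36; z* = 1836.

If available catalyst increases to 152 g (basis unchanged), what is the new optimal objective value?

1848

At the optimum: catalyst uses 148 of 148 (binding); reactor time uses 174 of 174 (binding).
From A_Bᵀ y = c: 4·y_catalyst + 3·y_reactor time = 36; 3·y_catalyst + 4·y_reactor time = 41.
This yields shadow prices y_catalyst = 3, y_reactor time = 8.
Δz = y_catalyst·Δb = 3 × (4) = 12, so new z* = 1836 + 12 = 1848.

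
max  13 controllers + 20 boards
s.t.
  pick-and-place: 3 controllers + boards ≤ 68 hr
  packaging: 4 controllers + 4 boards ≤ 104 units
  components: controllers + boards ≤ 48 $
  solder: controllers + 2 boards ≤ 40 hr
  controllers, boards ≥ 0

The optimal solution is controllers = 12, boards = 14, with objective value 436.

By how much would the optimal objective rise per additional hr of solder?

7

At the optimum: pick-and-place uses 50 of 68 (slack = 18); packaging uses 104 of 104 (binding); components uses 26 of 48 (slack = 22); solder uses 40 of 40 (binding).
By complementary slackness, y = 0 for the non-binding constraints.
From A_Bᵀ y = c: 4·y_packaging + 1·y_solder = 13; 4·y_packaging + 2·y_solder = 20.
→ y_packaging = 1.5 and y_solder = 7.
Shadow price of solder = 7.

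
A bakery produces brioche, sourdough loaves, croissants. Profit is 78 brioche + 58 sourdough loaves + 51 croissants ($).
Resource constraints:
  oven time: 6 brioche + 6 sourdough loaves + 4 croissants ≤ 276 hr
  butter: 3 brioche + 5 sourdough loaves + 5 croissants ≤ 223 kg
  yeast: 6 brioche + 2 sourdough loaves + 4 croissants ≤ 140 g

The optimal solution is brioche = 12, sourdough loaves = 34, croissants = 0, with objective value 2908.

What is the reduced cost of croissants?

-1

At the optimum: oven time uses 276 of 276 (binding); butter uses 206 of 223 (slack = 17); yeast uses 140 of 140 (binding).
Slack constraints have shadow price 0 (complementary slackness).
Dual feasibility on the basic columns requires 6·y_oven time + 6·y_yeast = 78, 6·y_oven time + 2·y_yeast = 58.
This yields shadow prices y_oven time = 8, y_yeast = 5.
Reduced cost of croissants: c₃ − yᵀa₃ = 51 − (8·4 + 5·4) = 51 − 52 = -1.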